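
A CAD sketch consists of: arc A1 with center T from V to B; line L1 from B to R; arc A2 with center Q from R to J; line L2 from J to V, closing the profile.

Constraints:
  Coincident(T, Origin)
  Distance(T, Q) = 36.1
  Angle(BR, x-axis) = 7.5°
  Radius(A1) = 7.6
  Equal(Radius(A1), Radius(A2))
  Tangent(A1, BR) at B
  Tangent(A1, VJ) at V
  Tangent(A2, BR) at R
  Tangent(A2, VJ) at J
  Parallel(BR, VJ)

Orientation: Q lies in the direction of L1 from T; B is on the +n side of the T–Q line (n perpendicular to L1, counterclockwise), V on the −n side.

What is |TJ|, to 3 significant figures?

36.9

Tangency of A1 to both parallel lines with radius 7.6 puts B and V at T ± 7.6·n: B = (-0.992, 7.53), V = (0.992, -7.53). Equal radii place R and J the same way about Q: R = Q + 7.6·n = (34.8, 12.2), J = Q − 7.6·n = (36.8, -2.82). Then |TJ| = |J − T| = 36.9.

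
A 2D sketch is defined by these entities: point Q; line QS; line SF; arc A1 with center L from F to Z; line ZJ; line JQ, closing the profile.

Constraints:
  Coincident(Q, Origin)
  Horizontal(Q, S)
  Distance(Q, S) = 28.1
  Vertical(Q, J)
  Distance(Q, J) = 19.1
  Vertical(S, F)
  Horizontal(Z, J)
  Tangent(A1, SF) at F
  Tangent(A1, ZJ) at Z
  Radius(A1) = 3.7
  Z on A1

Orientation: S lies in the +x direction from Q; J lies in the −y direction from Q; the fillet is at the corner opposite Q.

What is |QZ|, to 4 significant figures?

30.99

Q is at the origin; QS is horizontal with |QS| = 28.1 and S on the +x side, so S = (28.10, 0.000). QJ is vertical with |QJ| = 19.1 and J on the −y side, so J = (0.000, -19.10). The virtual corner opposite Q is at (28.10, -19.10). A1 meets SF tangentially, so LF is at right angles to SF and A1 meets ZJ tangentially, so LZ is at right angles to ZJ, with radius 3.7, so the center L sits 3.7 in from both sides at L = (24.40, -15.40). That places the tangent points at F = (28.10, -15.40) on SF and Z = (24.40, -19.10) on ZJ. Then |QZ| = |Z − Q| = 30.99.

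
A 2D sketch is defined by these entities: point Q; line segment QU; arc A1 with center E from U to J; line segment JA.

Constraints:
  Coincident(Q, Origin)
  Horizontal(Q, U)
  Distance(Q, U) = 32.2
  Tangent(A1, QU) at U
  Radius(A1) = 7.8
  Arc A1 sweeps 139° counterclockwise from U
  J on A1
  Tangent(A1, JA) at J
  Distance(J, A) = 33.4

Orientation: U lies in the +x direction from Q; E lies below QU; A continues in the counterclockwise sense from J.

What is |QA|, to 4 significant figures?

63.26

Q is at the origin; QU is horizontal with |QU| = 32.2 and U on the +x side, so U = (32.20, 0.000). Since A1 is tangent to QU there, EU ⟂ QU, so E = U + (0, -7.8) = (32.20, -7.800). On A1, U sits at bearing 90° from E; a 139° counterclockwise sweep puts J at bearing 229°, so J = E + 7.8·(cos 229°, sin 229°) = (27.08, -13.69). Since A1 is tangent to JA there, EJ ⟂ JA, so JA runs along (−sin 229°, cos 229°); with |JA| = 33.4, A = (52.29, -35.60). Then |QA| = |A − Q| = 63.26.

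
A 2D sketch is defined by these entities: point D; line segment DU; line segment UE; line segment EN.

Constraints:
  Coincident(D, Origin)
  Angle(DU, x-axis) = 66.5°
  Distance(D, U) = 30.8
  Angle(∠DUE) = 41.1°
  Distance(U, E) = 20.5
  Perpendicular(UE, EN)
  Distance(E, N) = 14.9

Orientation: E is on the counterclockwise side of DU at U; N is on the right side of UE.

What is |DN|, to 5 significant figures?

35.251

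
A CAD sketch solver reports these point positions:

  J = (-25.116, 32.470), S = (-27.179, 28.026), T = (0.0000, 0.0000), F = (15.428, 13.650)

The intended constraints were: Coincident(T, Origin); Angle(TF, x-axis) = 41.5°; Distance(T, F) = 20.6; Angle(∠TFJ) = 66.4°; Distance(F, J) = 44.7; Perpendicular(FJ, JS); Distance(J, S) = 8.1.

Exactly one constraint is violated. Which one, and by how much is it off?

Distance(J, S) = 8.1 — off by 3.20.

T = (0.00, 0.00) ✓; TF at 41.50° ✓; |TF| = 20.60 ✓; ∠TFJ = 66.40° ✓; |FJ| = 44.70 ✓; ∠(FJ, JS) = 90.00° ✓; |JS| = 4.900 ✗.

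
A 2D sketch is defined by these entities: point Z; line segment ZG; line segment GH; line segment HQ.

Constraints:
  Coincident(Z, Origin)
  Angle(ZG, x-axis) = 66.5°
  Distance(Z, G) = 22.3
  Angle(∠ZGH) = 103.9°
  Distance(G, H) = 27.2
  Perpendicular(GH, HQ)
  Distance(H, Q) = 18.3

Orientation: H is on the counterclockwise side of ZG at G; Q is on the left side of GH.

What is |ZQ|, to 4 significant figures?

32.73

∠ZGH = 103.9°, so GH runs at 66.5° + (180° − 103.9°) = 142.6° from the x-axis; with |GH| = 27.2, H = G + 27.2·(cos 142.6°, sin 142.6°) = (-12.72, 36.97). The perpendicularity gives HQ at right angles to GH; with |HQ| = 18.3 on the left of GH, Q = H + 18.3·(-0.6074, -0.7944) = (-23.83, 22.43). Then |ZQ| = |Q − Z| = 32.73.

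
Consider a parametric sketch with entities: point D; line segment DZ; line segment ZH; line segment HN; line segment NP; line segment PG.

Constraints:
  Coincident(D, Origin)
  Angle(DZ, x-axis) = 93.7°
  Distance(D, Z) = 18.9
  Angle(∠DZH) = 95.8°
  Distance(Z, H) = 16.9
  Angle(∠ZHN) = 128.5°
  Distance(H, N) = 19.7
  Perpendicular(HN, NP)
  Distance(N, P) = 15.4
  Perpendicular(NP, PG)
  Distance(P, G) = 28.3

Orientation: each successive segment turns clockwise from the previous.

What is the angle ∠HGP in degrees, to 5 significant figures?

60.819°

HN ⟂ NP, so NP runs at -132.00°; with |NP| = 15.4, P = (19.784, -2.9764). The perpendicularity gives PG at right angles to NP, so PG runs at 138.00°; with |PG| = 28.3, G = (-1.2471, 15.960). Then cos ∠HGP = GH·GP / (|GH||GP|), giving 60.819°.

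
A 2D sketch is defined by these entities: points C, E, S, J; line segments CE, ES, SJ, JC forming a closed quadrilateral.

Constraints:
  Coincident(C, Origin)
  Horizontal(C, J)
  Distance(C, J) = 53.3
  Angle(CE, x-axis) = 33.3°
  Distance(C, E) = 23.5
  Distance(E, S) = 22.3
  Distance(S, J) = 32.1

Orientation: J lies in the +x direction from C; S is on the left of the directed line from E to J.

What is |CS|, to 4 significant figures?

45.71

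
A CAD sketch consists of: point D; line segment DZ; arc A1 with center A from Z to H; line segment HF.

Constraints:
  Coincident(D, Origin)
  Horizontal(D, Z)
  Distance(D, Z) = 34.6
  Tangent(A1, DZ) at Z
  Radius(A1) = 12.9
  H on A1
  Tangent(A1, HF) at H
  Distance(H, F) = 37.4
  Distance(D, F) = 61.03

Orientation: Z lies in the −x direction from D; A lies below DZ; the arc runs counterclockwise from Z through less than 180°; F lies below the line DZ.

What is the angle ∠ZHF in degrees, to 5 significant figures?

123.17°

Checks: D.y = 0.00, Z.y = 0.00 ✓; |AH| = 12.90 ✓; ∠(AH, HF) = 90.00° ✓; |HF| = 37.40 ✓; |DF| = 61.03 ✓.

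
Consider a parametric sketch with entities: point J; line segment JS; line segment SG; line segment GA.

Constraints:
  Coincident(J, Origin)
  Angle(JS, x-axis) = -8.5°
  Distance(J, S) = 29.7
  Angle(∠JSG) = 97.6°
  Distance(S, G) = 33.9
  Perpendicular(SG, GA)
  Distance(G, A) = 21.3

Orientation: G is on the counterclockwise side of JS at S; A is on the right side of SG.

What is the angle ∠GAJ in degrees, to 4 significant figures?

36.71°

∠JSG = 97.6°, so SG runs at -8.5° + (180° − 97.6°) = 73.90° from the x-axis; with |SG| = 33.9, G = S + 33.9·(cos 73.90°, sin 73.90°) = (38.77, 28.18). SG ⟂ GA; with |GA| = 21.3 on the right of SG, A = G + 21.3·(0.9608, -0.2773) = (59.24, 22.27). Then cos ∠GAJ = AG·AJ / (|AG||AJ|), giving 36.71°.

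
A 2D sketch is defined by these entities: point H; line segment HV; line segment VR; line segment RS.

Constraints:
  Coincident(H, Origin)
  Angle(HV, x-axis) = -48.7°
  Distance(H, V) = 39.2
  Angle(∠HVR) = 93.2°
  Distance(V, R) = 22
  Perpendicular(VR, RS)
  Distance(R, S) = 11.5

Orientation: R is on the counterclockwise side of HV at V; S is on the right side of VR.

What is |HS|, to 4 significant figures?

56.12

H is at the origin; HV runs at -48.7° with length 39.2, so V = 39.2·(cos -48.7°, sin -48.7°) = (25.87, -29.45). ∠HVR = 93.2°, so VR runs at -48.7° + (180° − 93.2°) = 38.10° from the x-axis; with |VR| = 22.0, R = V + 22.0·(cos 38.10°, sin 38.10°) = (43.18, -15.87). The perpendicularity gives RS at right angles to VR; with |RS| = 11.5 on the right of VR, S = R + 11.5·(0.6170, -0.7869) = (50.28, -24.92). Then |HS| = |S − H| = 56.12.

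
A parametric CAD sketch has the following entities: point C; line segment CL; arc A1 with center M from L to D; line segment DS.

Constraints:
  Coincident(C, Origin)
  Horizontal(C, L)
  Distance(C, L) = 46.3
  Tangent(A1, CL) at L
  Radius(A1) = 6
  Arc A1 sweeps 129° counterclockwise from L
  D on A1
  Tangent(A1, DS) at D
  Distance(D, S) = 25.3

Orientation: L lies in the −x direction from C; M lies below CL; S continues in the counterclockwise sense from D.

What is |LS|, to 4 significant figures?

31.52

On A1, L sits at bearing 90° from M; a 129° counterclockwise sweep puts D at bearing 219°, so D = M + 6.0·(cos 219°, sin 219°) = (-50.96, -9.776). The tangent condition forces MD to be normal to DS, so DS runs along (−sin 219°, cos 219°); with |DS| = 25.3, S = (-35.04, -29.44). Then |LS| = |S − L| = 31.52.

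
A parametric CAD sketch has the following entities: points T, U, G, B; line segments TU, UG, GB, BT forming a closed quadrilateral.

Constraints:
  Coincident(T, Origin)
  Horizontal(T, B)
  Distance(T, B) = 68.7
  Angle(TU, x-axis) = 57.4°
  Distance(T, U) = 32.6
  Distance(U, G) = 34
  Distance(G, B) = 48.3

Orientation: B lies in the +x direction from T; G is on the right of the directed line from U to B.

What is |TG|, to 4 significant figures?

21.78

Checks: |UG| = 34.00 ✓; |GB| = 48.30 ✓.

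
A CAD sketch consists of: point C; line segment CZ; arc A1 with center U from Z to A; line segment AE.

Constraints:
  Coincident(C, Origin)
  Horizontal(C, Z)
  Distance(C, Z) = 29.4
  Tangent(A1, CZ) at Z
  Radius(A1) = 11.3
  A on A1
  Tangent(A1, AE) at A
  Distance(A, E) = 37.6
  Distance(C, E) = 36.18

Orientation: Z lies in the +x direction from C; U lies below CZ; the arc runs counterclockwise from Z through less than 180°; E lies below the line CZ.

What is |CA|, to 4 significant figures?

20.64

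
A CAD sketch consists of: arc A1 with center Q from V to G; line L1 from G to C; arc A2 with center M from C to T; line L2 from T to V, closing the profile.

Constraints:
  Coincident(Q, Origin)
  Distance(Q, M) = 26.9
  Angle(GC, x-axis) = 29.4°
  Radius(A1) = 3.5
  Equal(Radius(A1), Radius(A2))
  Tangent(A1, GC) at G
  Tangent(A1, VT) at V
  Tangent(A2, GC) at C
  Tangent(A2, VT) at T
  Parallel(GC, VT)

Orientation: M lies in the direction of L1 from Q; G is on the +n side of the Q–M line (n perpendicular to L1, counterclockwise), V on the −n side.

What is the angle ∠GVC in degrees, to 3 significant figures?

75.4°

Tangency of A1 to both parallel lines with radius 3.5 puts G and V at Q ± 3.5·n: G = (-1.72, 3.05), V = (1.72, -3.05). Equal radii place C and T the same way about M: C = M + 3.5·n = (21.7, 16.3), T = M − 3.5·n = (25.2, 10.2). Then cos ∠GVC = VG·VC / (|VG||VC|), giving 75.4°.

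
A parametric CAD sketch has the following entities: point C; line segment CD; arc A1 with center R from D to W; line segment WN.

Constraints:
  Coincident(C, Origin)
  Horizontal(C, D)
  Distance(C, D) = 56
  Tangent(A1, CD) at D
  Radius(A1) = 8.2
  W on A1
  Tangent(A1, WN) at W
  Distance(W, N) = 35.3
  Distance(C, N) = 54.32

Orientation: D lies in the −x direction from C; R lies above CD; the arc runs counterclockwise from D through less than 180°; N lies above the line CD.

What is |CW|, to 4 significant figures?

48.52

Checks: |RW| = 8.200 ✓; ∠(RW, WN) = 90.00° ✓; |WN| = 35.30 ✓; |CN| = 54.32 ✓.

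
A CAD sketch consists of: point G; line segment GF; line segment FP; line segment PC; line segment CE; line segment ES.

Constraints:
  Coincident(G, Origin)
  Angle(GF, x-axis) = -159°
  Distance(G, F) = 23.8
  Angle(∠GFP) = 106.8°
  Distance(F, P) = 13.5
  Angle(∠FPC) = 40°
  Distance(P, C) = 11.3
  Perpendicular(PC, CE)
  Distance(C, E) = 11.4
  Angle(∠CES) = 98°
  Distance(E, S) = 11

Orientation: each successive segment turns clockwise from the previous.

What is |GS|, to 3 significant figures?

34.5

G is at the origin; GF runs at -159.0° with length 23.8, so F = (-22.2, -8.53). ∠GFP = 106.8° gives FP at 128° from the x-axis; with |FP| = 13.5, P = (-30.5, 2.14). ∠FPC = 40.0° gives PC at -12.2° from the x-axis; with |PC| = 11.3, C = (-19.4, -0.250). PC is perpendicular to CE, so CE runs at -102°; with |CE| = 11.4, E = (-21.9, -11.4). ∠CES = 98.0° gives ES at 176° from the x-axis; with |ES| = 11.0, S = (-32.8, -10.6). Then |GS| = |S − G| = 34.5.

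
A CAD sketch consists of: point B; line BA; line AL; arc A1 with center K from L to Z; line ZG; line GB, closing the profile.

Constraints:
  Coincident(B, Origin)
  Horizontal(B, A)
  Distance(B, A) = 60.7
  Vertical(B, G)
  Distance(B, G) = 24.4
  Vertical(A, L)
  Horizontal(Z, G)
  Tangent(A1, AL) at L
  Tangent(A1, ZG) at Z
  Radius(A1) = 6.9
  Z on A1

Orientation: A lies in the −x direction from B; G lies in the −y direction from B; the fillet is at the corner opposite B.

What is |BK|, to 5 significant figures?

56.575

B is at the origin; BA is horizontal with |BA| = 60.7 and A on the −x side, so A = (-60.700, 0.0000). B and G share the same x with |BG| = 24.4 and G on the −y side, so G = (0.0000, -24.400). The virtual corner opposite B is at (-60.700, -24.400). A1 meets AL tangentially, so KL is at right angles to AL and tangency of A1 to ZG means the radius KZ is perpendicular to ZG, with radius 6.9, so the center K sits 6.9 in from both sides at K = (-53.800, -17.500). Then |BK| = |K − B| = 56.575.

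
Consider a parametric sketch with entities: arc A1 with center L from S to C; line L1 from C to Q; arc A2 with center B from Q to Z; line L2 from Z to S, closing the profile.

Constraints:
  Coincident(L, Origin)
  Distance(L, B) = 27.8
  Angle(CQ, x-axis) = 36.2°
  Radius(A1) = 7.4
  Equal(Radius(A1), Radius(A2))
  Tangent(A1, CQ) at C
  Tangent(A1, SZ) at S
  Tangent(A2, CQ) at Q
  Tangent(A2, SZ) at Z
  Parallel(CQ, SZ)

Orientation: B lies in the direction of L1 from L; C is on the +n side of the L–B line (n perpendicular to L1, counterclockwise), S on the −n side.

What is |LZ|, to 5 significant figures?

28.768

The slot axis is L1's direction at 36.2°, so u = (cos 36.2°, sin 36.2°) = (0.80696, 0.59061) and n = (−sin 36.2°, cos 36.2°) = (-0.59061, 0.80696). L is at the origin and B lies 27.8 along u from L, so B = 27.8·u = (22.433, 16.419). Tangency of A1 to both parallel lines with radius 7.4 puts C and S at L ± 7.4·n: C = (-4.3705, 5.9715), S = (4.3705, -5.9715). Equal radii place Q and Z the same way about B: Q = B + 7.4·n = (18.063, 22.390), Z = B − 7.4·n = (26.804, 10.447). Then |LZ| = |Z − L| = 28.768.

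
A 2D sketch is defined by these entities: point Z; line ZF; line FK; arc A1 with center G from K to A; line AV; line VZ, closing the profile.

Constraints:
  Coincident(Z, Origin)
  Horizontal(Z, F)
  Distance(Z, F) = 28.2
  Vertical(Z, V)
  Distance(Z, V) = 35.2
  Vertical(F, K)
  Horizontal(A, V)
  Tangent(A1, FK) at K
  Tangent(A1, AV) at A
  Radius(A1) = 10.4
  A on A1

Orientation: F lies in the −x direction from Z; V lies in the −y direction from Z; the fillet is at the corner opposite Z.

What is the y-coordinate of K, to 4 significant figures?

-24.80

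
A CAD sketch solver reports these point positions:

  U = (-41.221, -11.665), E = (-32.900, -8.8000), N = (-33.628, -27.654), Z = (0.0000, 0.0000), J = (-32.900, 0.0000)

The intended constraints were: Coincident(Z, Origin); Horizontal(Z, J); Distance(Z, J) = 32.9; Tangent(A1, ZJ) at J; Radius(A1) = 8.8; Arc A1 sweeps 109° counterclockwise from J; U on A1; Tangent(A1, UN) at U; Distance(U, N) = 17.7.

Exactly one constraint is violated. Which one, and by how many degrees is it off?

Tangent(A1, UN) at U — off by 6.40°.

Z = (0.00, 0.00) ✓; Z.y = 0.00, J.y = 0.00 ✓; |ZJ| = 32.90 ✓; ∠(EJ, JZ) = 90.00° ✓; |EJ| = 8.800 ✓; bearing(E→U) − bearing(E→J) = 109.0° ✓; |EU| = 8.800 ✓; ∠(EU, UN) = 83.60° ✗; |UN| = 17.70 ✓.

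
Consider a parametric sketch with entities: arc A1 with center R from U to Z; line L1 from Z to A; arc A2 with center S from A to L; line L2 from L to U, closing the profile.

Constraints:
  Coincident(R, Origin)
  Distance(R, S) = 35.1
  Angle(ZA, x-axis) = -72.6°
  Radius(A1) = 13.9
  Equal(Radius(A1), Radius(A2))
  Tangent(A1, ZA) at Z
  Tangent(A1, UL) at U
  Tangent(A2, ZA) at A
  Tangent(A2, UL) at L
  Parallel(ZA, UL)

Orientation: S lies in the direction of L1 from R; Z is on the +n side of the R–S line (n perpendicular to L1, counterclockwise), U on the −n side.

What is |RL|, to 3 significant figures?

37.8

Tangency of A1 to both parallel lines with radius 13.9 puts Z and U at R ± 13.9·n: Z = (13.3, 4.16), U = (-13.3, -4.16). Equal radii place A and L the same way about S: A = S + 13.9·n = (23.8, -29.3), L = S − 13.9·n = (-2.77, -37.7). Then |RL| = |L − R| = 37.8.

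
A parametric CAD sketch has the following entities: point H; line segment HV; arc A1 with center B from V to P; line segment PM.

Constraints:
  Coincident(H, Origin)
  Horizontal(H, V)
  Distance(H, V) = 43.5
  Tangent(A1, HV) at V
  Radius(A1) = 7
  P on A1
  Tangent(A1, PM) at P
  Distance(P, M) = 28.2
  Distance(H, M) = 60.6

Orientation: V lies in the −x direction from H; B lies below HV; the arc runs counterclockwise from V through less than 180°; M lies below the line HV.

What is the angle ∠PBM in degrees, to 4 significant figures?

76.06°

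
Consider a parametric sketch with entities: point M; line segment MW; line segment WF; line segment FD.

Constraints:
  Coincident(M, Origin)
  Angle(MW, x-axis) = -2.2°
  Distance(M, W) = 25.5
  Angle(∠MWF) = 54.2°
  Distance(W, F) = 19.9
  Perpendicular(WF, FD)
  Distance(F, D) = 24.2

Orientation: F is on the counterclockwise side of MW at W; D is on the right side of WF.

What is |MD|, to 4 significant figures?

45.16

M is at the origin; MW runs at -2.2° with length 25.5, so W = 25.5·(cos -2.2°, sin -2.2°) = (25.48, -0.9789). ∠MWF = 54.2°, so WF runs at -2.2° + (180° − 54.2°) = 123.6° from the x-axis; with |WF| = 19.9, F = W + 19.9·(cos 123.6°, sin 123.6°) = (14.47, 15.60). The perpendicularity gives FD at right angles to WF; with |FD| = 24.2 on the right of WF, D = F + 24.2·(0.8329, 0.5534) = (34.63, 28.99). Then |MD| = |D − M| = 45.16.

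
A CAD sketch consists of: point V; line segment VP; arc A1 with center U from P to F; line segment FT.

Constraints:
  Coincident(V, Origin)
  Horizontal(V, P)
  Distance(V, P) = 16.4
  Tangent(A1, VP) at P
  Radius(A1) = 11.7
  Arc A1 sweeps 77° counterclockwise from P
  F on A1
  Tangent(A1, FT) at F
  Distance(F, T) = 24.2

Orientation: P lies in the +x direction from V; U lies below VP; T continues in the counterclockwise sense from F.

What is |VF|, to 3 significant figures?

10.4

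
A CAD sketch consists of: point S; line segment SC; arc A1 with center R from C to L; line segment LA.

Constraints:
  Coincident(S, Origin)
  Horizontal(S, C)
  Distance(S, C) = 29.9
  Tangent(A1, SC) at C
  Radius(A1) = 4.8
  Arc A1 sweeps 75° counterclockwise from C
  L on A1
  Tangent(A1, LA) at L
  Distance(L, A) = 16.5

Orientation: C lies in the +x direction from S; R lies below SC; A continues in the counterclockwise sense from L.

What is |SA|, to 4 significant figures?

28.65

On A1, C sits at bearing 90° from R; a 75° counterclockwise sweep puts L at bearing 165°, so L = R + 4.8·(cos 165°, sin 165°) = (25.26, -3.558). Tangency of A1 to LA means the radius RL is perpendicular to LA, so LA runs along (−sin 165°, cos 165°); with |LA| = 16.5, A = (20.99, -19.50). Then |SA| = |A − S| = 28.65.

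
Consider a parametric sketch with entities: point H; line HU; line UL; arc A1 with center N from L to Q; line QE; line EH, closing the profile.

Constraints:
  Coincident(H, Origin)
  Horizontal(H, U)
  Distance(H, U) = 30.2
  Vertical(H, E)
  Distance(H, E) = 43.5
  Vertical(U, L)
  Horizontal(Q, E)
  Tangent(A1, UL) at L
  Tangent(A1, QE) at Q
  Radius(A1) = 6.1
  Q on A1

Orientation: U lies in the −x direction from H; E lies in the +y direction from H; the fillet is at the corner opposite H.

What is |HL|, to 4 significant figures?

48.07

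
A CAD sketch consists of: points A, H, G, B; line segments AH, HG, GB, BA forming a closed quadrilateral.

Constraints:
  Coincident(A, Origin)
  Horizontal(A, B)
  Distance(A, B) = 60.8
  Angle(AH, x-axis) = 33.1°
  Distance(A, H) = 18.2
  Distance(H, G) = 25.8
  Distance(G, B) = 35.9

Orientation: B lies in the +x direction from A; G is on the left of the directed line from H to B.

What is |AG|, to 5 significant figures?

43.968

A is at the origin; AB is horizontal with |AB| = 60.8 and B in +x, so B = (60.8, 0). AH runs at 33.1° with |AH| = 18.2, so H = (15.246, 9.9391). G is determined by |HG| = 25.8 and |GB| = 35.9 together: it lies at the intersection of circle(H, 25.8) and circle(B, 35.9). With |HB| = 46.625, the foot of the radical line on HB is 16.630 from H and the perpendicular offset is √(25.8² − 16.630²) = 19.725. Taking the left-of-HB solution: G = (35.699, 25.666).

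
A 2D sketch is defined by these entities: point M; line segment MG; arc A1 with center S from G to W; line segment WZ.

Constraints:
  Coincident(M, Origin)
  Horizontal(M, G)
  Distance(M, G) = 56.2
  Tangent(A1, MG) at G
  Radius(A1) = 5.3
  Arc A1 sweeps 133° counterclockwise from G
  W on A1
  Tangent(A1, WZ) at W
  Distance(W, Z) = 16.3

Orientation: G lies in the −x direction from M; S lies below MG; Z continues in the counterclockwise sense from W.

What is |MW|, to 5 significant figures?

60.734

M is at the origin; M and G share the same y with |MG| = 56.2 and G on the −x side, so G = (-56.200, 0.0000). The tangent condition forces SG to be normal to MG, so S = G + (0, -5.3) = (-56.200, -5.3000). On A1, G sits at bearing 90° from S; a 133° counterclockwise sweep puts W at bearing 223°, so W = S + 5.3·(cos 223°, sin 223°) = (-60.076, -8.9146). Then |MW| = |W − M| = 60.734.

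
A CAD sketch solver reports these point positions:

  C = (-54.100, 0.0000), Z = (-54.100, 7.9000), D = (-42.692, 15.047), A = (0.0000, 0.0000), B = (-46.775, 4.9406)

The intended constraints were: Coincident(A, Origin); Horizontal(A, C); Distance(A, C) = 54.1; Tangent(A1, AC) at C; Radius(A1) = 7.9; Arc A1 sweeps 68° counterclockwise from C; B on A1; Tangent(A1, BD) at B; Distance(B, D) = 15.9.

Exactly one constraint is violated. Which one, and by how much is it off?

Distance(B, D) = 15.9 — off by 5.00.

A = (0.00, 0.00) ✓; A.y = 0.00, C.y = 0.00 ✓; |AC| = 54.10 ✓; ∠(ZC, CA) = 90.00° ✓; |ZC| = 7.900 ✓; bearing(Z→B) − bearing(Z→C) = 68.00° ✓; |ZB| = 7.900 ✓; ∠(ZB, BD) = 90.00° ✓; |BD| = 10.90 ✗.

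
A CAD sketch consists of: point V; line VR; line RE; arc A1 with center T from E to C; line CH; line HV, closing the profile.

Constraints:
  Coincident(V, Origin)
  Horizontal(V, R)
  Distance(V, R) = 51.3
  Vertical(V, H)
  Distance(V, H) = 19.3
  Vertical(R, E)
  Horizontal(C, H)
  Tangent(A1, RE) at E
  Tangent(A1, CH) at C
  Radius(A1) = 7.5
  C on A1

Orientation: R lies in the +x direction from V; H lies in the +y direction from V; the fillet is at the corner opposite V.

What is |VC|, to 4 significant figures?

47.86

The virtual corner opposite V is at (51.30, 19.30). Since A1 is tangent to RE there, TE ⟂ RE and tangency of A1 to CH means the radius TC is perpendicular to CH, with radius 7.5, so the center T sits 7.5 in from both sides at T = (43.80, 11.80). That places the tangent points at E = (51.30, 11.80) on RE and C = (43.80, 19.30) on CH. Then |VC| = |C − V| = 47.86.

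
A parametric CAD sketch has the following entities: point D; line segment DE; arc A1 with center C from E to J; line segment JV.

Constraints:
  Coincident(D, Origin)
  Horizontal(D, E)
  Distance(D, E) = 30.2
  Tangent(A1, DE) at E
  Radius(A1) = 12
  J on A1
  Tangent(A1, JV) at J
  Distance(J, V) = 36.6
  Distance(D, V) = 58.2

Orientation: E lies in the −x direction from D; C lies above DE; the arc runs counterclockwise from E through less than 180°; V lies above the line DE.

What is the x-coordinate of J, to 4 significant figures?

-18.68

Checks: |CJ| = 12.00 ✓; ∠(CJ, JV) = 90.00° ✓; |JV| = 36.60 ✓; |DV| = 58.20 ✓.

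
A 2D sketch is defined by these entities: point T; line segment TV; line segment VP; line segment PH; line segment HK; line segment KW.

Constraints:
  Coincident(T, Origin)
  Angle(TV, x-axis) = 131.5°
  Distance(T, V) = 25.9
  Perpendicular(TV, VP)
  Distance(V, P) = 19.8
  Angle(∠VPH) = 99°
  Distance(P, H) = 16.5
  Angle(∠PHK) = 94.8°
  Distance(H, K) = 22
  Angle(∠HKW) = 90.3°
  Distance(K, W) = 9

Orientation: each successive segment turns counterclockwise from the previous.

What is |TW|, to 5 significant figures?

13.137

T is at the origin; TV runs at 131.5° with length 25.9, so V = (-17.162, 19.398). TV is perpendicular to VP, so VP runs at -138.50°; with |VP| = 19.8, P = (-31.991, 6.2781). ∠VPH = 99.0° gives PH at -57.500° from the x-axis; with |PH| = 16.5, H = (-23.126, -7.6379). ∠PHK = 94.8° gives HK at 27.700° from the x-axis; with |HK| = 22.0, K = (-3.6471, 2.5886). ∠HKW = 90.3° gives KW at 117.40° from the x-axis; with |KW| = 9.0, W = (-7.7889, 10.579). Then |TW| = |W − T| = 13.137.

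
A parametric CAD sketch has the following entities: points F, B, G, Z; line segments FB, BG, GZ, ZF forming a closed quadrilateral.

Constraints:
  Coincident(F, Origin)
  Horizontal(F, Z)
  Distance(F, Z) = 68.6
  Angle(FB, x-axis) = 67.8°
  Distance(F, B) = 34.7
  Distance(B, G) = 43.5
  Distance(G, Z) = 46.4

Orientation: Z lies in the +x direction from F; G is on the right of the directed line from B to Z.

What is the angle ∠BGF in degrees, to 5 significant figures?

52.891°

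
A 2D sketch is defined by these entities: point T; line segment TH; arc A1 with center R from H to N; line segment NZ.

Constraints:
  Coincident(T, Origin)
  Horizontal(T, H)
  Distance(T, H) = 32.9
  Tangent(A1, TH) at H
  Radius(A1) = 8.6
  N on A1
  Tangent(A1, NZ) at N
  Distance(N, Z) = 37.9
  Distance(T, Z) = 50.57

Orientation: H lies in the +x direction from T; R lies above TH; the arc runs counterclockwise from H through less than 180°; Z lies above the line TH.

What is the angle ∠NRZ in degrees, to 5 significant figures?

77.215°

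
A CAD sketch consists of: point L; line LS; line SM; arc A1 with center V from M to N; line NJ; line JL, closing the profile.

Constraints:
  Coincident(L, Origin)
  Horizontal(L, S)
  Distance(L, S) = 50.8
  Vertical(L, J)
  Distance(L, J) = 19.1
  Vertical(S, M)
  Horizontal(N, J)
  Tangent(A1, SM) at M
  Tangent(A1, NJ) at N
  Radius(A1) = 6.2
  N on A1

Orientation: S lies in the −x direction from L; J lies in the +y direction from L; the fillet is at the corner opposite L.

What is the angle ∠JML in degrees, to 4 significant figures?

21.21°

The virtual corner opposite L is at (-50.80, 19.10). Tangency of A1 to SM means the radius VM is perpendicular to SM and since A1 is tangent to NJ there, VN ⟂ NJ, with radius 6.2, so the center V sits 6.2 in from both sides at V = (-44.60, 12.90). That places the tangent points at M = (-50.80, 12.90) on SM and N = (-44.60, 19.10) on NJ. Then cos ∠JML = MJ·ML / (|MJ||ML|), giving 21.21°.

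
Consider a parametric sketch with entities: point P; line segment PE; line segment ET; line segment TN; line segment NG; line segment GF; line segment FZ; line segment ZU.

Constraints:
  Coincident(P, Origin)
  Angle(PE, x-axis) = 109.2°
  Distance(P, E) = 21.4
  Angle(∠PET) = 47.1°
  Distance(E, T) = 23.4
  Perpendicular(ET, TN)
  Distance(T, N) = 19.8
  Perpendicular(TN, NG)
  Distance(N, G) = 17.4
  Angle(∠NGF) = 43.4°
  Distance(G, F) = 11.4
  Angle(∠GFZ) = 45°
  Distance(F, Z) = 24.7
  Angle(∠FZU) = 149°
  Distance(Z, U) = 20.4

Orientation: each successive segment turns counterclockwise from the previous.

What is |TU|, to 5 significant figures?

57.721

∠GFZ = 45.0° gives FZ at -26.300° from the x-axis; with |FZ| = 24.7, Z = (18.998, -8.9568). ∠FZU = 149.0° gives ZU at 4.7000° from the x-axis; with |ZU| = 20.4, U = (39.330, -7.2853). Then |TU| = |U − T| = 57.721.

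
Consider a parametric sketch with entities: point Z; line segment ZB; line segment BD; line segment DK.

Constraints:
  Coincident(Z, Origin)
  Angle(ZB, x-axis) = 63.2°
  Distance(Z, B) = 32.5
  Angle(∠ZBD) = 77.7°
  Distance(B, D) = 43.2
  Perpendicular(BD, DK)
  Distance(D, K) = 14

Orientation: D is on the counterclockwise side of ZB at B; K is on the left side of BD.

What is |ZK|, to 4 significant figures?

40.39

Z is at the origin; ZB runs at 63.2° with length 32.5, so B = 32.5·(cos 63.2°, sin 63.2°) = (14.65, 29.01). ∠ZBD = 77.7°, so BD runs at 63.2° + (180° − 77.7°) = 165.5° from the x-axis; with |BD| = 43.2, D = B + 43.2·(cos 165.5°, sin 165.5°) = (-27.17, 39.83). BD is perpendicular to DK; with |DK| = 14.0 on the left of BD, K = D + 14.0·(-0.2504, -0.9681) = (-30.68, 26.27). Then |ZK| = |K − Z| = 40.39.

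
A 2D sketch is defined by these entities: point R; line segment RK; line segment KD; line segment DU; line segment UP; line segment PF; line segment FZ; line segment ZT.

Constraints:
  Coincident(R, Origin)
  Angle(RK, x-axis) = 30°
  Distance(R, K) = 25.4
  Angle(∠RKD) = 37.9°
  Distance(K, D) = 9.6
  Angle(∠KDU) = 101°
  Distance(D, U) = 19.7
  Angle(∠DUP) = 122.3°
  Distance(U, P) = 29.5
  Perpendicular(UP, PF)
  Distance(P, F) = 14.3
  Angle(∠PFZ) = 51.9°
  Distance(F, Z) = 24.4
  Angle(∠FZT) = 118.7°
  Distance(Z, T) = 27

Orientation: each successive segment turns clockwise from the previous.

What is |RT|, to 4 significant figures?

33.79

R is at the origin; RK runs at 30.0° with length 25.4, so K = (22.00, 12.70). ∠RKD = 37.9° gives KD at -112.1° from the x-axis; with |KD| = 9.6, D = (18.39, 3.805). ∠KDU = 101.0° gives DU at 168.9° from the x-axis; with |DU| = 19.7, U = (-0.9462, 7.598). ∠DUP = 122.3° gives UP at 111.2° from the x-axis; with |UP| = 29.5, P = (-11.61, 35.10). UP ⟂ PF, so PF runs at 21.20°; with |PF| = 14.3, F = (1.718, 40.27). ∠PFZ = 51.9° gives FZ at -106.9° from the x-axis; with |FZ| = 24.4, Z = (-5.375, 16.93). ∠FZT = 118.7° gives ZT at -168.2° from the x-axis; with |ZT| = 27.0, T = (-31.80, 11.41). Then |RT| = |T − R| = 33.79.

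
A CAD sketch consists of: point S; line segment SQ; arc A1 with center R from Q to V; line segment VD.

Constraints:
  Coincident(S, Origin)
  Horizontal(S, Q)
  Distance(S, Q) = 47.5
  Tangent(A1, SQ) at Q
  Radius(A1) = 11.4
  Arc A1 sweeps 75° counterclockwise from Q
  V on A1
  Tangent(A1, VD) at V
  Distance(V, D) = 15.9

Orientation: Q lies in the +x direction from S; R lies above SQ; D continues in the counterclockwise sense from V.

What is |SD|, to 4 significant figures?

67.00

On A1, Q sits at bearing -90° from R; a 75° counterclockwise sweep puts V at bearing -15°, so V = R + 11.4·(cos -15°, sin -15°) = (58.51, 8.449). Since A1 is tangent to VD there, RV ⟂ VD, so VD runs along (−sin -15°, cos -15°); with |VD| = 15.9, D = (62.63, 23.81). Then |SD| = |D − S| = 67.00.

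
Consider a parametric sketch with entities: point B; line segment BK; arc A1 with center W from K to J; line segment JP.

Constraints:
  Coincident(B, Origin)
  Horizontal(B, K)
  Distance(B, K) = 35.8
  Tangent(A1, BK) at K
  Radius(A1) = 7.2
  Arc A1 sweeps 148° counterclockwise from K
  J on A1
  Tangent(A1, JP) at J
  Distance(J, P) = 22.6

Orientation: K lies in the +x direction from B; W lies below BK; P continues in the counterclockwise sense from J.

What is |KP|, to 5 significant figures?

29.577

B is at the origin; BK is horizontal with |BK| = 35.8 and K on the +x side, so K = (35.800, 0.0000). Tangency of A1 to BK means the radius WK is perpendicular to BK, so W = K + (0, -7.2) = (35.800, -7.2000). On A1, K sits at bearing 90° from W; a 148° counterclockwise sweep puts J at bearing 238°, so J = W + 7.2·(cos 238°, sin 238°) = (31.985, -13.306). Tangency of A1 to JP means the radius WJ is perpendicular to JP, so JP runs along (−sin 238°, cos 238°); with |JP| = 22.6, P = (51.150, -25.282). Then |KP| = |P − K| = 29.577.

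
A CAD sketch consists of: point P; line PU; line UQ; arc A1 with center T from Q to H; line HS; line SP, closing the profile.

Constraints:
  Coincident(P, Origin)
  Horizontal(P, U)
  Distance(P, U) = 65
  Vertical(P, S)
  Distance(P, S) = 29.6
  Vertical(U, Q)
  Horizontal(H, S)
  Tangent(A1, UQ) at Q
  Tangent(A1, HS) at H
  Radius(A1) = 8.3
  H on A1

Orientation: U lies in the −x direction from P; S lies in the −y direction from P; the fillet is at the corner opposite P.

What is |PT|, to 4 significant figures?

60.57

P is at the origin; PU is horizontal with |PU| = 65.0 and U on the −x side, so U = (-65.00, 0.000). P and S share the same x with |PS| = 29.6 and S on the −y side, so S = (0.000, -29.60). The virtual corner opposite P is at (-65.00, -29.60). Since A1 is tangent to UQ there, TQ ⟂ UQ and since A1 is tangent to HS there, TH ⟂ HS, with radius 8.3, so the center T sits 8.3 in from both sides at T = (-56.70, -21.30). Then |PT| = |T − P| = 60.57.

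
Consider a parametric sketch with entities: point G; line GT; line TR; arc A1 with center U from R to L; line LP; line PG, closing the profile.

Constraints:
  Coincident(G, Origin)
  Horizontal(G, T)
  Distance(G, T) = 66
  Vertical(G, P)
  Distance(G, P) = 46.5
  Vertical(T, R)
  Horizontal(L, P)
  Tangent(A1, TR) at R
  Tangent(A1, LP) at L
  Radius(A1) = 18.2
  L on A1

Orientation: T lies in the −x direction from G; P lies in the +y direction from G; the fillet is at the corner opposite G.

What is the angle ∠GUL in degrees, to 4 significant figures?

120.6°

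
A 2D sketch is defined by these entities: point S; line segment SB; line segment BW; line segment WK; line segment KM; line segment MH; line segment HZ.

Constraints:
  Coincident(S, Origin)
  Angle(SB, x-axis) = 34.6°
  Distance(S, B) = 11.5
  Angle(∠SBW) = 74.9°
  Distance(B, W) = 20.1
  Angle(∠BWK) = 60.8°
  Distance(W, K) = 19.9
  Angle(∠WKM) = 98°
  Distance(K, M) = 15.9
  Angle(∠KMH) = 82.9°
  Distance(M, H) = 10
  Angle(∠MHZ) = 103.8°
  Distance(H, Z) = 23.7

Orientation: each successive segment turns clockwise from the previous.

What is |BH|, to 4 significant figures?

2.833

S is at the origin; SB runs at 34.6° with length 11.5, so B = (9.466, 6.530). ∠SBW = 74.9° gives BW at -70.50° from the x-axis; with |BW| = 20.1, W = (16.18, -12.42). ∠BWK = 60.8° gives WK at 170.3° from the x-axis; with |WK| = 19.9, K = (-3.440, -9.064). ∠WKM = 98.0° gives KM at 88.30° from the x-axis; with |KM| = 15.9, M = (-2.968, 6.829). ∠KMH = 82.9° gives MH at -8.800° from the x-axis; with |MH| = 10.0, H = (6.914, 5.299). Then |BH| = |H − B| = 2.833.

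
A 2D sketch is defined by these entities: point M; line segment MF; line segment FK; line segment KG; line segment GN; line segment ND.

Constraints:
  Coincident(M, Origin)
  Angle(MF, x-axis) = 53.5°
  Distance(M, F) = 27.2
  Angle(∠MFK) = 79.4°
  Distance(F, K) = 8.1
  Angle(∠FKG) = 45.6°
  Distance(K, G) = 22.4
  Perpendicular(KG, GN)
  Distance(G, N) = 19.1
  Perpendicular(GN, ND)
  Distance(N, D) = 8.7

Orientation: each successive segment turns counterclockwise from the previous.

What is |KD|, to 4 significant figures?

23.51

M is at the origin; MF runs at 53.5° with length 27.2, so F = (16.18, 21.86). ∠MFK = 79.4° gives FK at 154.1° from the x-axis; with |FK| = 8.1, K = (8.893, 25.40). ∠FKG = 45.6° gives KG at -71.50° from the x-axis; with |KG| = 22.4, G = (16.00, 4.161). The perpendicularity gives GN at right angles to KG, so GN runs at 18.50°; with |GN| = 19.1, N = (34.11, 10.22). GN ⟂ ND, so ND runs at 108.5°; with |ND| = 8.7, D = (31.35, 18.47). Then |KD| = |D − K| = 23.51.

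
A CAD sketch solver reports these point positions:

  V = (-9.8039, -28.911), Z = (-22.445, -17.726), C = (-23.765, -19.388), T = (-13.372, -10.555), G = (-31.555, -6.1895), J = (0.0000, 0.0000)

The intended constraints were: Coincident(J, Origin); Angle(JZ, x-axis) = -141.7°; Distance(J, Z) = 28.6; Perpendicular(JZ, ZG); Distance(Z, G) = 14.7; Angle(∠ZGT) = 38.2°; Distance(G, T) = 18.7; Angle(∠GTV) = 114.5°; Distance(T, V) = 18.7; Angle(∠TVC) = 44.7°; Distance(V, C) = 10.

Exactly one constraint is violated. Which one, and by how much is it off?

Distance(V, C) = 10 — off by 6.90.

J = (0.00, 0.00) ✓; JZ at -141.7° ✓; |JZ| = 28.60 ✓; ∠(JZ, ZG) = 90.00° ✓; |ZG| = 14.70 ✓; ∠ZGT = 38.20° ✓; |GT| = 18.70 ✓; ∠GTV = 114.5° ✓; |TV| = 18.70 ✓; ∠TVC = 44.70° ✓; |VC| = 16.90 ✗.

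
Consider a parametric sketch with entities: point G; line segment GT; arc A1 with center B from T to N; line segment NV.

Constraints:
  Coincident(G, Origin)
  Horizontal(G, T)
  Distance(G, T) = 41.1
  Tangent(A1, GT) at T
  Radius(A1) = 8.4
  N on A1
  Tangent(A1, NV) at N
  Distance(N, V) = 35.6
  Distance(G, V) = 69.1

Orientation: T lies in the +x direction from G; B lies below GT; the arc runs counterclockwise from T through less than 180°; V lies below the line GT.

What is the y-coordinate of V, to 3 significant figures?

-42.4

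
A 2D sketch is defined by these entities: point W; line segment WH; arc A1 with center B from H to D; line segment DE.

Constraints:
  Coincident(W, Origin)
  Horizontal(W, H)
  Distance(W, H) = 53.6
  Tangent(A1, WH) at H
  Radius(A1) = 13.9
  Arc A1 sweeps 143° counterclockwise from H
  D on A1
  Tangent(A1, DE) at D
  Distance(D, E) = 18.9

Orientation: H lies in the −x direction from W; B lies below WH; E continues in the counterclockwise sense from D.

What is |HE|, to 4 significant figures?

36.99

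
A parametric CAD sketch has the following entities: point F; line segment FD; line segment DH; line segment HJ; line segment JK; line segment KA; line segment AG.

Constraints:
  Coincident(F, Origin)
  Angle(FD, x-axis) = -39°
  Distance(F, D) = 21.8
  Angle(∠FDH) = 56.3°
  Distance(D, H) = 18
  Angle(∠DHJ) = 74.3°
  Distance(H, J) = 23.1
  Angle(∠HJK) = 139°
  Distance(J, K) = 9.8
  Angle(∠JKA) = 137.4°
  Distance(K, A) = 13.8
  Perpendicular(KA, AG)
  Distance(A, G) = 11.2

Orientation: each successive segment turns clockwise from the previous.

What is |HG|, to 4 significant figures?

29.91

F is at the origin; FD runs at -39.0° with length 21.8, so D = (16.94, -13.72). ∠FDH = 56.3° gives DH at -162.7° from the x-axis; with |DH| = 18.0, H = (-0.2439, -19.07). ∠DHJ = 74.3° gives HJ at 91.60° from the x-axis; with |HJ| = 23.1, J = (-0.8889, 4.019). ∠HJK = 139.0° gives JK at 50.60° from the x-axis; with |JK| = 9.8, K = (5.331, 11.59). ∠JKA = 137.4° gives KA at 8.000° from the x-axis; with |KA| = 13.8, A = (19.00, 13.51). KA is perpendicular to AG, so AG runs at -82.00°; with |AG| = 11.2, G = (20.56, 2.421). Then |HG| = |G − H| = 29.91.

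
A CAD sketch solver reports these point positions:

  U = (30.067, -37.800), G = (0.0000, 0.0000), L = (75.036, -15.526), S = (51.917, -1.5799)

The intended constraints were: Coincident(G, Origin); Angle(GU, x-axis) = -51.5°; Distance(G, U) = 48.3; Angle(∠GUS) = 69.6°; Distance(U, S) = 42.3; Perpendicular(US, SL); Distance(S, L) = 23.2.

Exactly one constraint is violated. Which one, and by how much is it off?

Distance(S, L) = 23.2 — off by 3.80.

G = (0.00, 0.00) ✓; GU at -51.50° ✓; |GU| = 48.30 ✓; ∠GUS = 69.60° ✓; |US| = 42.30 ✓; ∠(US, SL) = 90.00° ✓; |SL| = 27.00 ✗.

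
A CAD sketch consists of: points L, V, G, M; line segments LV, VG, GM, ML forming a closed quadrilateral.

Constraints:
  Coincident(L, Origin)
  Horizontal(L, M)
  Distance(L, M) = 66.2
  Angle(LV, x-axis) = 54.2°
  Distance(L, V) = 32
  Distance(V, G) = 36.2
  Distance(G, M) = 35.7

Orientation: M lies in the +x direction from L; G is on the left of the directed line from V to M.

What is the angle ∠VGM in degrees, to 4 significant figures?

97.63°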